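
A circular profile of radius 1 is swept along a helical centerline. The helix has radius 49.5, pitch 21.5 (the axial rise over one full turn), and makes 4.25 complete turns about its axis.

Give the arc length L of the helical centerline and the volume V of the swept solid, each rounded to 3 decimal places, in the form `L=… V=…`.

2πR = 2π·49.5 = 311.017673
per-turn = √(311.017673² + 21.5²) = √(96731.9927 + 462.25) = √97194.2427 = 311.759912
L = 4.25 × 311.759912 = 1324.979626
V = π·1² × L = 3.141593 × 1324.979626 = 4162.546259

L=1324.980 V=4162.546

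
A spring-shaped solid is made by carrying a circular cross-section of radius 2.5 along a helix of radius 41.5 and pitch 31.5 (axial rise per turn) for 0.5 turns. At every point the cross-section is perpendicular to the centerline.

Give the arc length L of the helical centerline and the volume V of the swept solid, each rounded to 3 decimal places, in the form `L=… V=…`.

L=131.324 V=2578.540

2πR = 2π·41.5 = 260.752190
per-turn = √(260.752190² + 31.5²) = √(67991.7047 + 992.25) = √68983.9547 = 262.647967
L = 0.5 × 262.647967 = 131.323984
V = π·2.5² × L = 19.634954 × 131.323984 = 2578.540389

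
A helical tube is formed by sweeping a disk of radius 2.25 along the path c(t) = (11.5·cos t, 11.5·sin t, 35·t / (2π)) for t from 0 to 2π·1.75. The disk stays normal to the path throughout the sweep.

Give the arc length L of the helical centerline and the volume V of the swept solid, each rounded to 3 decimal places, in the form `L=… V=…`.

L=140.502 V=2234.595

2πR = 2π·11.5 = 72.256631
per-turn = √(72.256631² + 35²) = √(5221.0207 + 1225) = √6446.0207 = 80.287114
L = 1.75 × 80.287114 = 140.502450
V = π·2.25² × L = 15.904313 × 140.502450 = 2234.594917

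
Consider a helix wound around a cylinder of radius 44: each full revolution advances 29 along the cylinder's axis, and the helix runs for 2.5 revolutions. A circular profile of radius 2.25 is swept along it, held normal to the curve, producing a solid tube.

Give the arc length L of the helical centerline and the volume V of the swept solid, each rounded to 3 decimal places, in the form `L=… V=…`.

2πR = 2π·44 = 276.460154
per-turn = √(276.460154² + 29²) = √(76430.2165 + 841) = √77271.2165 = 277.977007
L = 2.5 × 277.977007 = 694.942518
V = π·2.25² × L = 15.904313 × 694.942518 = 11052.583187

L=694.943 V=11052.583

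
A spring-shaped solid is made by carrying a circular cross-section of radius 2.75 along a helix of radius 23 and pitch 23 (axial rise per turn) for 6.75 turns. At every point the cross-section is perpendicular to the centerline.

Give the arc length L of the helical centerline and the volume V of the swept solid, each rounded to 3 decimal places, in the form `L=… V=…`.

2πR = 2π·23 = 144.513262
per-turn = √(144.513262² + 23²) = √(20884.0829 + 529) = √21413.0829 = 146.332098
L = 6.75 × 146.332098 = 987.741662
V = π·2.75² × L = 23.758294 × 987.741662 = 23467.057231

L=987.742 V=23467.057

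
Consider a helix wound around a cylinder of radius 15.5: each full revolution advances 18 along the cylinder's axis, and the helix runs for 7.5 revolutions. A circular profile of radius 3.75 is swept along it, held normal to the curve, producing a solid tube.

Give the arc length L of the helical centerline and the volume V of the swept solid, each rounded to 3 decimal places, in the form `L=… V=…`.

2πR = 2π·15.5 = 97.389372
per-turn = √(97.389372² + 18²) = √(9484.6898 + 324) = √9808.6898 = 99.038830
L = 7.5 × 99.038830 = 742.791224
V = π·3.75² × L = 44.178647 × 742.791224 = 32815.511064

L=742.791 V=32815.511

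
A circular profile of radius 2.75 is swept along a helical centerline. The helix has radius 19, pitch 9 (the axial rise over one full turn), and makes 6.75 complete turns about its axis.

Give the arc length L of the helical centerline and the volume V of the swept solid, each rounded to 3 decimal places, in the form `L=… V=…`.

2πR = 2π·19 = 119.380521
per-turn = √(119.380521² + 9²) = √(14251.7088 + 81) = √14332.7088 = 119.719291
L = 6.75 × 119.719291 = 808.105218
V = π·2.75² × L = 23.758294 × 808.105218 = 19199.201700

L=808.105 V=19199.202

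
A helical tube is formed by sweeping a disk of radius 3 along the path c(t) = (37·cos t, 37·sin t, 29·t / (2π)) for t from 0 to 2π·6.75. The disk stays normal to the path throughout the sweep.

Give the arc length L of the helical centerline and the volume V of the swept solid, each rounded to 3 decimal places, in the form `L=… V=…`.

L=1581.388 V=44712.682

2πR = 2π·37 = 232.477856
per-turn = √(232.477856² + 29²) = √(54045.9537 + 841) = √54886.9537 = 234.279648
L = 6.75 × 234.279648 = 1581.387627
V = π·3² × L = 28.274334 × 1581.387627 = 44712.681773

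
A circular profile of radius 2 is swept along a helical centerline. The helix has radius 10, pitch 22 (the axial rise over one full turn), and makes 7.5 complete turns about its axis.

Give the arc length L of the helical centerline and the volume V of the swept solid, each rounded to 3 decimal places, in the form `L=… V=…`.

L=499.291 V=6274.271

2πR = 2π·10 = 62.831853
per-turn = √(62.831853² + 22²) = √(3947.8418 + 484) = √4431.8418 = 66.572079
L = 7.5 × 66.572079 = 499.290596
V = π·2² × L = 12.566371 × 499.290596 = 6274.270671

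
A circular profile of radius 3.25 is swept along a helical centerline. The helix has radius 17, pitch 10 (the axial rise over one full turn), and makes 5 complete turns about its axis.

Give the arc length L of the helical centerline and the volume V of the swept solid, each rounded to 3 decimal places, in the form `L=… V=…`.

2πR = 2π·17 = 106.814150
per-turn = √(106.814150² + 10²) = √(11409.2627 + 100) = √11509.2627 = 107.281232
L = 5 × 107.281232 = 536.406159
V = π·3.25² × L = 33.183072 × 536.406159 = 17799.604405

L=536.406 V=17799.604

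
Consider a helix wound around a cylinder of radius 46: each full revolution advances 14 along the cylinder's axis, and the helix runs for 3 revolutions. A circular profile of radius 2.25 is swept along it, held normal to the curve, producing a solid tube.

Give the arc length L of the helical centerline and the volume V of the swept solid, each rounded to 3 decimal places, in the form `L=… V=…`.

L=868.096 V=13806.473

2πR = 2π·46 = 289.026524
per-turn = √(289.026524² + 14²) = √(83536.3317 + 196) = √83732.3317 = 289.365395
L = 3 × 289.365395 = 868.096184
V = π·2.25² × L = 15.904313 × 868.096184 = 13806.473260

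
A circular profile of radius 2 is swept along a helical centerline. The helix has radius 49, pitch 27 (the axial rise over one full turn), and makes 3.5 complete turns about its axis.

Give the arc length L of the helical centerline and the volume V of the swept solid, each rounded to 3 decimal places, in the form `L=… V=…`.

L=1081.702 V=13593.069

2πR = 2π·49 = 307.876080
per-turn = √(307.876080² + 27²) = √(94787.6807 + 729) = √95516.6807 = 309.057730
L = 3.5 × 309.057730 = 1081.702056
V = π·2² × L = 12.566371 × 1081.702056 = 13593.068931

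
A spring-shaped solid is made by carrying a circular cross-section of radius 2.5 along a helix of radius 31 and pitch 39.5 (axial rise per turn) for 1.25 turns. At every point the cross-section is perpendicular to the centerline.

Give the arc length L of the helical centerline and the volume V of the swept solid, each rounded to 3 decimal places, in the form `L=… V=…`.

L=248.429 V=4877.901

2πR = 2π·31 = 194.778745
per-turn = √(194.778745² + 39.5²) = √(37938.7593 + 1560.25) = √39499.0093 = 198.743577
L = 1.25 × 198.743577 = 248.429471
V = π·2.5² × L = 19.634954 × 248.429471 = 4877.901256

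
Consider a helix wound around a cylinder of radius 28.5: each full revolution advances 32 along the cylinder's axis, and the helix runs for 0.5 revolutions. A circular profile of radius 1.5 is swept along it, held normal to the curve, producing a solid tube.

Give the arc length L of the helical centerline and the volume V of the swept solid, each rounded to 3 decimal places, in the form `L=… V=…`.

2πR = 2π·28.5 = 179.070781
per-turn = √(179.070781² + 32²) = √(32066.3447 + 1024) = √33090.3447 = 181.907517
L = 0.5 × 181.907517 = 90.953758
V = π·1.5² × L = 7.068583 × 90.953758 = 642.914234

L=90.954 V=642.914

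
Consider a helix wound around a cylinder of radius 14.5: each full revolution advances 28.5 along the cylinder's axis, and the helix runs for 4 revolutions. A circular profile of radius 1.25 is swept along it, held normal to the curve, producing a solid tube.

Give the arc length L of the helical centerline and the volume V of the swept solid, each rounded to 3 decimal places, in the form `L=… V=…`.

L=381.839 V=1874.350

2πR = 2π·14.5 = 91.106187
per-turn = √(91.106187² + 28.5²) = √(8300.3373 + 812.25) = √9112.5873 = 95.459873
L = 4 × 95.459873 = 381.839491
V = π·1.25² × L = 4.908739 × 381.839491 = 1874.350218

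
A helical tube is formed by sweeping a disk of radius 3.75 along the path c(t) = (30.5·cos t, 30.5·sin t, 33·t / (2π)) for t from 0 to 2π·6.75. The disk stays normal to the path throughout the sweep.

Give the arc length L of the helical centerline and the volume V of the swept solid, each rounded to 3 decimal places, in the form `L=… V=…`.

2πR = 2π·30.5 = 191.637152
per-turn = √(191.637152² + 33²) = √(36724.7980 + 1089) = √37813.7980 = 194.457702
L = 6.75 × 194.457702 = 1312.589490
V = π·3.75² × L = 44.178647 × 1312.589490 = 57988.427347

L=1312.589 V=57988.427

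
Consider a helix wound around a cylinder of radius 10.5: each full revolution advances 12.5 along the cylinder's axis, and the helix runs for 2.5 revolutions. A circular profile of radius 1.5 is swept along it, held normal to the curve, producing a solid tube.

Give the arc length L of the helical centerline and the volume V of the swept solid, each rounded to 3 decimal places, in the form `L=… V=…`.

L=167.868 V=1186.589

2πR = 2π·10.5 = 65.973446
per-turn = √(65.973446² + 12.5²) = √(4352.4955 + 156.25) = √4508.7455 = 67.147193
L = 2.5 × 67.147193 = 167.867983
V = π·1.5² × L = 7.068583 × 167.867983 = 1186.588848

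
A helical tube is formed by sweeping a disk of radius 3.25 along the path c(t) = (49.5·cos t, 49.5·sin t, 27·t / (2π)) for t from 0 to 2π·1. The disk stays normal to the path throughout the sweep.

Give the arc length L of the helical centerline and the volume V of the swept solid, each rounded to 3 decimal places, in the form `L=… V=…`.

2πR = 2π·49.5 = 311.017673
per-turn = √(311.017673² + 27²) = √(96731.9927 + 729) = √97460.9927 = 312.187432
L = 1 × 312.187432 = 312.187432
V = π·3.25² × L = 33.183072 × 312.187432 = 10359.338161

L=312.187 V=10359.338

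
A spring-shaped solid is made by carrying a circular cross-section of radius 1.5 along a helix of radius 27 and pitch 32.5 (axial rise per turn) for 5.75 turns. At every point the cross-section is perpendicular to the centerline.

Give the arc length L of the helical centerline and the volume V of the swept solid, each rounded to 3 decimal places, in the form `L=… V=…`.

L=993.204 V=7020.542

2πR = 2π·27 = 169.646003
per-turn = √(169.646003² + 32.5²) = √(28779.7664 + 1056.25) = √29836.0164 = 172.731052
L = 5.75 × 172.731052 = 993.203551
V = π·1.5² × L = 7.068583 × 993.203551 = 7020.542202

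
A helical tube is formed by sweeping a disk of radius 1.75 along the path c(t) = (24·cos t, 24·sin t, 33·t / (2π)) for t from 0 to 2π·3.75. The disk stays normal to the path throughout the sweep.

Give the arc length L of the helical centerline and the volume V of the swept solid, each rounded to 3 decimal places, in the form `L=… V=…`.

L=578.869 V=5569.372

2πR = 2π·24 = 150.796447
per-turn = √(150.796447² + 33²) = √(22739.5685 + 1089) = √23828.5685 = 154.365050
L = 3.75 × 154.365050 = 578.868936
V = π·1.75² × L = 9.621128 × 578.868936 = 5569.371840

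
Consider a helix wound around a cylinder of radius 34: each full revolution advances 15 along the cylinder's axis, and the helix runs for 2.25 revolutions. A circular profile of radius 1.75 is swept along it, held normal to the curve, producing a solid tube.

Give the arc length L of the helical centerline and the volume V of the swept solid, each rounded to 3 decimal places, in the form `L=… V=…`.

L=481.847 V=4635.912

2πR = 2π·34 = 213.628300
per-turn = √(213.628300² + 15²) = √(45637.0508 + 225) = √45862.0508 = 214.154269
L = 2.25 × 214.154269 = 481.847104
V = π·1.75² × L = 9.621128 × 481.847104 = 4635.912427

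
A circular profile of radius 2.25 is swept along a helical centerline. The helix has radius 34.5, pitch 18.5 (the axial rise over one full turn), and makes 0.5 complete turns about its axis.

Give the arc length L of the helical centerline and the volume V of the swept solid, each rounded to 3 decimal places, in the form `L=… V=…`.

2πR = 2π·34.5 = 216.769893
per-turn = √(216.769893² + 18.5²) = √(46989.1866 + 342.25) = √47331.4366 = 217.557892
L = 0.5 × 217.557892 = 108.778946
V = π·2.25² × L = 15.904313 × 108.778946 = 1730.054388

L=108.779 V=1730.054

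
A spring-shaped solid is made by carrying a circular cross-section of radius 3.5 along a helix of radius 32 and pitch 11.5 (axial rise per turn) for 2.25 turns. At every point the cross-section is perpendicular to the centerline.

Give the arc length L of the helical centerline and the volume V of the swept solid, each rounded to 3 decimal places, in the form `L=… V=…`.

2πR = 2π·32 = 201.061930
per-turn = √(201.061930² + 11.5²) = √(40425.8996 + 132.25) = √40558.1496 = 201.390540
L = 2.25 × 201.390540 = 453.128715
V = π·3.5² × L = 38.484510 × 453.128715 = 17438.436572

L=453.129 V=17438.437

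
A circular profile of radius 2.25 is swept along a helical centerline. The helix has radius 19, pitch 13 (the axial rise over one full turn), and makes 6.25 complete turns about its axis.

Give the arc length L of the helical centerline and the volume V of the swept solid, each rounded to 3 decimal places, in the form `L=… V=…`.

2πR = 2π·19 = 119.380521
per-turn = √(119.380521² + 13²) = √(14251.7088 + 169) = √14420.7088 = 120.086255
L = 6.25 × 120.086255 = 750.539097
V = π·2.25² × L = 15.904313 × 750.539097 = 11936.808570

L=750.539 V=11936.809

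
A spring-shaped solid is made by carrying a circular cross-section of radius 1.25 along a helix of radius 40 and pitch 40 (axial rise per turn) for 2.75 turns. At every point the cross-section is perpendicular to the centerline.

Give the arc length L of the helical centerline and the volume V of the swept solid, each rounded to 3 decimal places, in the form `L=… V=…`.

L=699.849 V=3435.377

2πR = 2π·40 = 251.327412
per-turn = √(251.327412² + 40²) = √(63165.4682 + 1600) = √64765.4682 = 254.490605
L = 2.75 × 254.490605 = 699.849164
V = π·1.25² × L = 4.908739 × 699.849164 = 3435.376553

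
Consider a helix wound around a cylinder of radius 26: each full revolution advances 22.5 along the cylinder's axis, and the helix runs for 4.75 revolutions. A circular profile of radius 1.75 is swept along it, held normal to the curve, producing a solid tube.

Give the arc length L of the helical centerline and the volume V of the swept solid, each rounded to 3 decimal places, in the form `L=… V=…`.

2πR = 2π·26 = 163.362818
per-turn = √(163.362818² + 22.5²) = √(26687.4103 + 506.25) = √27193.6603 = 164.905004
L = 4.75 × 164.905004 = 783.298768
V = π·1.75² × L = 9.621128 × 783.298768 = 7536.217322

L=783.299 V=7536.217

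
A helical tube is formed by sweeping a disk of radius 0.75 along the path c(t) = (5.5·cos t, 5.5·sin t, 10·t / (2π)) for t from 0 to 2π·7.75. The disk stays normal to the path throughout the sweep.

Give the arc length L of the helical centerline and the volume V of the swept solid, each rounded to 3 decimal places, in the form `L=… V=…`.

L=278.809 V=492.695

2πR = 2π·5.5 = 34.557519
per-turn = √(34.557519² + 10²) = √(1194.2221 + 100) = √1294.2221 = 35.975299
L = 7.75 × 35.975299 = 278.808567
V = π·0.75² × L = 1.767146 × 278.808567 = 492.695406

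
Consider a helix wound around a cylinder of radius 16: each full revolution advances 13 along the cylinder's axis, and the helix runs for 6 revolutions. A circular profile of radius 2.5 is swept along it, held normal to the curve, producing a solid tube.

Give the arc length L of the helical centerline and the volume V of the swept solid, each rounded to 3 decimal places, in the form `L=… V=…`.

2πR = 2π·16 = 100.530965
per-turn = √(100.530965² + 13²) = √(10106.4749 + 169) = √10275.4749 = 101.368017
L = 6 × 101.368017 = 608.208103
V = π·2.5² × L = 19.634954 × 608.208103 = 11942.138178

L=608.208 V=11942.138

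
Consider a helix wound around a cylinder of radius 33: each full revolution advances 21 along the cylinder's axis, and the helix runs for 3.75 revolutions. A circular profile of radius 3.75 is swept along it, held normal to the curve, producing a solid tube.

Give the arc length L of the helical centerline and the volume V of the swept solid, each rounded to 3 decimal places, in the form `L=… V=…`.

L=781.522 V=34526.581

2πR = 2π·33 = 207.345115
per-turn = √(207.345115² + 21²) = √(42991.9968 + 441) = √43432.9968 = 208.405846
L = 3.75 × 208.405846 = 781.521924
V = π·3.75² × L = 44.178647 × 781.521924 = 34526.580945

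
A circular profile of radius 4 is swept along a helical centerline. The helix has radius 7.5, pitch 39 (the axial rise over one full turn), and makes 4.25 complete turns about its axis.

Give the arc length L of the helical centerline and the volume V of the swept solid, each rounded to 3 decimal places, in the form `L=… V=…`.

2πR = 2π·7.5 = 47.123890
per-turn = √(47.123890² + 39²) = √(2220.6610 + 1521) = √3741.6610 = 61.169118
L = 4.25 × 61.169118 = 259.968751
V = π·4² × L = 50.265482 × 259.968751 = 13067.454706

L=259.969 V=13067.455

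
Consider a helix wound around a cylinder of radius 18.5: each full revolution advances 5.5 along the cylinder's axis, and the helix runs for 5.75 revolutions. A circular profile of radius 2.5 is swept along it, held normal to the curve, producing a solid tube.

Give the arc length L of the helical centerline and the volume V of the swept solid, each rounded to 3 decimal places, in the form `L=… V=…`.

2πR = 2π·18.5 = 116.238928
per-turn = √(116.238928² + 5.5²) = √(13511.4884 + 30.25) = √13541.7384 = 116.368975
L = 5.75 × 116.368975 = 669.121608
V = π·2.5² × L = 19.634954 × 669.121608 = 13138.172056

L=669.122 V=13138.172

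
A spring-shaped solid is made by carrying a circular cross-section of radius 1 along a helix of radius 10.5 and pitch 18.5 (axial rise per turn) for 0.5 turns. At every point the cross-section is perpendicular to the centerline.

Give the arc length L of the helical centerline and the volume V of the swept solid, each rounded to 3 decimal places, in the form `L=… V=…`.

2πR = 2π·10.5 = 65.973446
per-turn = √(65.973446² + 18.5²) = √(4352.4955 + 342.25) = √4694.7455 = 68.518213
L = 0.5 × 68.518213 = 34.259107
V = π·1² × L = 3.141593 × 34.259107 = 107.628158

L=34.259 V=107.628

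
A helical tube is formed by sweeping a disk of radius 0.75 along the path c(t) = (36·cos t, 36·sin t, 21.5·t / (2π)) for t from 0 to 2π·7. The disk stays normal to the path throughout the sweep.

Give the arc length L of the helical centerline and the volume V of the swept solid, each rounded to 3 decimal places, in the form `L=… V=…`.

2πR = 2π·36 = 226.194671
per-turn = √(226.194671² + 21.5²) = √(51164.0292 + 462.25) = √51626.2792 = 227.214170
L = 7 × 227.214170 = 1590.499193
V = π·0.75² × L = 1.767146 × 1590.499193 = 2810.644076

L=1590.499 V=2810.644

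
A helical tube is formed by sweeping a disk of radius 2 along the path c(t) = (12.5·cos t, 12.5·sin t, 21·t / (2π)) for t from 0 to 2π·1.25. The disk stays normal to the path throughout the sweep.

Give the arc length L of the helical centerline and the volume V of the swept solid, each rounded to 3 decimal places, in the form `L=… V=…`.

L=101.624 V=1277.039

2πR = 2π·12.5 = 78.539816
per-turn = √(78.539816² + 21²) = √(6168.5028 + 441) = √6609.5028 = 81.298848
L = 1.25 × 81.298848 = 101.623560
V = π·2² × L = 12.566371 × 101.623560 = 1277.039324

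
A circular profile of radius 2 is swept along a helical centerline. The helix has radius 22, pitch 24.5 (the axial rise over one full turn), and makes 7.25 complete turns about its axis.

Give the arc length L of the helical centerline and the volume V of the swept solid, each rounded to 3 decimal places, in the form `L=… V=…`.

2πR = 2π·22 = 138.230077
per-turn = √(138.230077² + 24.5²) = √(19107.5541 + 600.25) = √19707.8041 = 140.384487
L = 7.25 × 140.384487 = 1017.787529
V = π·2² × L = 12.566371 × 1017.787529 = 12789.895295

L=1017.788 V=12789.895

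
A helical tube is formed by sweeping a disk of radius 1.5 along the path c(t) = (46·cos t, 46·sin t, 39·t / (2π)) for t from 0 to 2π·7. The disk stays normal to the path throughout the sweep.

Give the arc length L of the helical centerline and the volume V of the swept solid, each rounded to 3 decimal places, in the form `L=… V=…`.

L=2041.521 V=14430.664

2πR = 2π·46 = 289.026524
per-turn = √(289.026524² + 39²) = √(83536.3317 + 1521) = √85057.3317 = 291.645901
L = 7 × 291.645901 = 2041.521308
V = π·1.5² × L = 7.068583 × 2041.521308 = 14430.663772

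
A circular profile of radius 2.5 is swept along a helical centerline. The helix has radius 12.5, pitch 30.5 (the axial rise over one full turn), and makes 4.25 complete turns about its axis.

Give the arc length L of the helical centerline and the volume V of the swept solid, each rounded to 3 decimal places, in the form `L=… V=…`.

L=358.080 V=7030.883

2πR = 2π·12.5 = 78.539816
per-turn = √(78.539816² + 30.5²) = √(6168.5028 + 930.25) = √7098.7528 = 84.254096
L = 4.25 × 84.254096 = 358.079909
V = π·2.5² × L = 19.634954 × 358.079909 = 7030.882581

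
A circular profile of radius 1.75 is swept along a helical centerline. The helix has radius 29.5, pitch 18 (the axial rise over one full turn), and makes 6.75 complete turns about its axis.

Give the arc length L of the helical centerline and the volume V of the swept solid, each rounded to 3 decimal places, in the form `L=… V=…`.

L=1257.025 V=12093.997

2πR = 2π·29.5 = 185.353967
per-turn = √(185.353967² + 18²) = √(34356.0929 + 324) = √34680.0929 = 186.225919
L = 6.75 × 186.225919 = 1257.024953
V = π·1.75² × L = 9.621128 × 1257.024953 = 12093.997350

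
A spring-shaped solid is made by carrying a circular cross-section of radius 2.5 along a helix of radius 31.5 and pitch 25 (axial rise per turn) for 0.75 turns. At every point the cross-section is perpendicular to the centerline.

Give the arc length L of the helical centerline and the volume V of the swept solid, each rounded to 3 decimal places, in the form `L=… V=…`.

L=149.620 V=2937.777

2πR = 2π·31.5 = 197.920337
per-turn = √(197.920337² + 25²) = √(39172.4599 + 625) = √39797.4599 = 199.493007
L = 0.75 × 199.493007 = 149.619755
V = π·2.5² × L = 19.634954 × 149.619755 = 2937.777025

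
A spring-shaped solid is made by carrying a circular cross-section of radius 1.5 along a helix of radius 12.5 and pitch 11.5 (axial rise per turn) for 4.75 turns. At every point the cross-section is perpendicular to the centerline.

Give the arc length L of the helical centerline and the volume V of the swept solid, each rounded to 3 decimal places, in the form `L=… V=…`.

2πR = 2π·12.5 = 78.539816
per-turn = √(78.539816² + 11.5²) = √(6168.5028 + 132.25) = √6300.7528 = 79.377281
L = 4.75 × 79.377281 = 377.042085
V = π·1.5² × L = 7.068583 × 377.042085 = 2665.153450

L=377.042 V=2665.153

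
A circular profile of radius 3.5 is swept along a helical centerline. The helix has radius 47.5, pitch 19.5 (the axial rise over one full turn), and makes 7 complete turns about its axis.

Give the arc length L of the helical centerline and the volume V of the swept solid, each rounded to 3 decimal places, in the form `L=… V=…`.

L=2093.614 V=80571.695

2πR = 2π·47.5 = 298.451302
per-turn = √(298.451302² + 19.5²) = √(89073.1797 + 380.25) = √89453.4297 = 299.087662
L = 7 × 299.087662 = 2093.613636
V = π·3.5² × L = 38.484510 × 2093.613636 = 80571.694919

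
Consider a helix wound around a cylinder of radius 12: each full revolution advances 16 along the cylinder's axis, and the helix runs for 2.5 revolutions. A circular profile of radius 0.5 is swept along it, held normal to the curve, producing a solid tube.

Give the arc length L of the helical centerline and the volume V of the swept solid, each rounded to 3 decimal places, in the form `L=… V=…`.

L=192.693 V=151.341

2πR = 2π·12 = 75.398224
per-turn = √(75.398224² + 16²) = √(5684.8921 + 256) = √5940.8921 = 77.077183
L = 2.5 × 77.077183 = 192.692957
V = π·0.5² × L = 0.785398 × 192.692957 = 151.340695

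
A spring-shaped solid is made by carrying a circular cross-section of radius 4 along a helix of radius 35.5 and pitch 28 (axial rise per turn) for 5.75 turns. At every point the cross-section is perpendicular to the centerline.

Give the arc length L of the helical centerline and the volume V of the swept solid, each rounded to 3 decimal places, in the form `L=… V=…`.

L=1292.621 V=64974.214

2πR = 2π·35.5 = 223.053078
per-turn = √(223.053078² + 28²) = √(49752.6758 + 784) = √50536.6758 = 224.803638
L = 5.75 × 224.803638 = 1292.620920
V = π·4² × L = 50.265482 × 1292.620920 = 64974.214185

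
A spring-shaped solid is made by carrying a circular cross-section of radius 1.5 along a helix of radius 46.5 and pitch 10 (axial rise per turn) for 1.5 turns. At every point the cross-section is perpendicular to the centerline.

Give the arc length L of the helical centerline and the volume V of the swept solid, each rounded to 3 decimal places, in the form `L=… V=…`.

L=438.509 V=3099.636

2πR = 2π·46.5 = 292.168117
per-turn = √(292.168117² + 10²) = √(85362.2085 + 100) = √85462.2085 = 292.339201
L = 1.5 × 292.339201 = 438.508802
V = π·1.5² × L = 7.068583 × 438.508802 = 3099.636066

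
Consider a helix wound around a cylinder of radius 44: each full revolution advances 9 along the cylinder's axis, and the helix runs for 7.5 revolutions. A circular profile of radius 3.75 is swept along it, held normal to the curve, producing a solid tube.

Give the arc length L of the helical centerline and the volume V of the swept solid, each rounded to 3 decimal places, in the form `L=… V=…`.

2πR = 2π·44 = 276.460154
per-turn = √(276.460154² + 9²) = √(76430.2165 + 81) = √76511.2165 = 276.606610
L = 7.5 × 276.606610 = 2074.549572
V = π·3.75² × L = 44.178647 × 2074.549572 = 91650.792589

L=2074.550 V=91650.793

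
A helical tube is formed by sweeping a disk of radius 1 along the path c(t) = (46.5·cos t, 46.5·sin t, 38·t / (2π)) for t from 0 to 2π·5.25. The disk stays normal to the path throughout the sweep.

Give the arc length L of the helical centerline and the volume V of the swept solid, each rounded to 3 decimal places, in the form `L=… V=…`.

2πR = 2π·46.5 = 292.168117
per-turn = √(292.168117² + 38²) = √(85362.2085 + 1444) = √86806.2085 = 294.628934
L = 5.25 × 294.628934 = 1546.801901
V = π·1² × L = 3.141593 × 1546.801901 = 4859.421489

L=1546.802 V=4859.421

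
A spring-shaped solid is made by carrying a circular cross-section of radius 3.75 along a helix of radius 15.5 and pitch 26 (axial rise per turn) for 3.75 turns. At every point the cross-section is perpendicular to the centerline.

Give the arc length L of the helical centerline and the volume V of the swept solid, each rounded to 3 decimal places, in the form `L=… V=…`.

L=378.001 V=16699.569

2πR = 2π·15.5 = 97.389372
per-turn = √(97.389372² + 26²) = √(9484.6898 + 676) = √10160.6898 = 100.800247
L = 3.75 × 100.800247 = 378.000927
V = π·3.75² × L = 44.178647 × 378.000927 = 16699.569398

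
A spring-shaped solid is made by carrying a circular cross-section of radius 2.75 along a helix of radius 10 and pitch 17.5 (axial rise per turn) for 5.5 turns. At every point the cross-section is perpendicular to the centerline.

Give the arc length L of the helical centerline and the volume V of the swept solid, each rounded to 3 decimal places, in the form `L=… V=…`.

2πR = 2π·10 = 62.831853
per-turn = √(62.831853² + 17.5²) = √(3947.8418 + 306.25) = √4254.0918 = 65.223399
L = 5.5 × 65.223399 = 358.728694
V = π·2.75² × L = 23.758294 × 358.728694 = 8522.781932

L=358.729 V=8522.782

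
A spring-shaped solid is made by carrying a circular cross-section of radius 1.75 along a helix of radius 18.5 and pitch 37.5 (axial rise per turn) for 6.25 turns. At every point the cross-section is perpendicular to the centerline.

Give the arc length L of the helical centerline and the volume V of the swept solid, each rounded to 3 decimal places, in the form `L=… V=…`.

L=763.364 V=7344.420

2πR = 2π·18.5 = 116.238928
per-turn = √(116.238928² + 37.5²) = √(13511.4884 + 1406.25) = √14917.7384 = 122.138194
L = 6.25 × 122.138194 = 763.363712
V = π·1.75² × L = 9.621128 × 763.363712 = 7344.419606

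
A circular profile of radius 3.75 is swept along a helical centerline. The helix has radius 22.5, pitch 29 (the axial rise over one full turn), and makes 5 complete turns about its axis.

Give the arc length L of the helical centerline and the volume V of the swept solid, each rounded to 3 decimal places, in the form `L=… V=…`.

L=721.577 V=31878.306

2πR = 2π·22.5 = 141.371669
per-turn = √(141.371669² + 29²) = √(19985.9489 + 841) = √20826.9489 = 144.315449
L = 5 × 144.315449 = 721.577247
V = π·3.75² × L = 44.178647 × 721.577247 = 31878.306238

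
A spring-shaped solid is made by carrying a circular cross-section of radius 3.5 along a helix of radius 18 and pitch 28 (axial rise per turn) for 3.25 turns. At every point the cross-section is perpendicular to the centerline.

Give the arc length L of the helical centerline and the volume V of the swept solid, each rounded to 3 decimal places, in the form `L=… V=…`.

L=378.663 V=14572.678

2πR = 2π·18 = 113.097336
per-turn = √(113.097336² + 28²) = √(12791.0073 + 784) = √13575.0073 = 116.511833
L = 3.25 × 116.511833 = 378.663458
V = π·3.5² × L = 38.484510 × 378.663458 = 14572.677650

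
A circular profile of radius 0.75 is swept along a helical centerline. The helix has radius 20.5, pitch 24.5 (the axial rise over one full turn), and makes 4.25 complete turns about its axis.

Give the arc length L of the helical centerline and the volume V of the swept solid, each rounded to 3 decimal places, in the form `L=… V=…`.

2πR = 2π·20.5 = 128.805299
per-turn = √(128.805299² + 24.5²) = √(16590.8050 + 600.25) = √17191.0550 = 131.114664
L = 4.25 × 131.114664 = 557.237320
V = π·0.75² × L = 1.767146 × 557.237320 = 984.719628

L=557.237 V=984.720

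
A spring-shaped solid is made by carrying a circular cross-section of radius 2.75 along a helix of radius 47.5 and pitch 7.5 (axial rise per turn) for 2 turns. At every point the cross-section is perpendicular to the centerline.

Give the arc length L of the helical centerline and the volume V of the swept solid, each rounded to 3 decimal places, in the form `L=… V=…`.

2πR = 2π·47.5 = 298.451302
per-turn = √(298.451302² + 7.5²) = √(89073.1797 + 56.25) = √89129.4297 = 298.545524
L = 2 × 298.545524 = 597.091047
V = π·2.75² × L = 23.758294 × 597.091047 = 14185.864913

L=597.091 V=14185.865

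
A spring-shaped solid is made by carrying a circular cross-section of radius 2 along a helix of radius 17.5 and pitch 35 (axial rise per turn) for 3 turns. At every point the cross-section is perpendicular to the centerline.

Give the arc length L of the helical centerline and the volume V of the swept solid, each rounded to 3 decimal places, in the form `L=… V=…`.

L=346.175 V=4350.168

2πR = 2π·17.5 = 109.955743
per-turn = √(109.955743² + 35²) = √(12090.2654 + 1225) = √13315.2654 = 115.391791
L = 3 × 115.391791 = 346.175372
V = π·2² × L = 12.566371 × 346.175372 = 4350.168028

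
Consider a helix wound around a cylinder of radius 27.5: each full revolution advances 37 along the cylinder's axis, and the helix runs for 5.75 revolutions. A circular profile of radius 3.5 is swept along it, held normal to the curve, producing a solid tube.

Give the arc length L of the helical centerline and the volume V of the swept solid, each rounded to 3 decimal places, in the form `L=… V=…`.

2πR = 2π·27.5 = 172.787596
per-turn = √(172.787596² + 37²) = √(29855.5533 + 1369) = √31224.5533 = 176.704707
L = 5.75 × 176.704707 = 1016.052063
V = π·3.5² × L = 38.484510 × 1016.052063 = 39102.265770

L=1016.052 V=39102.266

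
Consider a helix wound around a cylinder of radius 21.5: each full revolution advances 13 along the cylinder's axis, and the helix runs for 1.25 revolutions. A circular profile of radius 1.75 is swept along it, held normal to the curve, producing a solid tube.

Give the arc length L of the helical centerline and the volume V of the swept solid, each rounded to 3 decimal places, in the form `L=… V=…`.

2πR = 2π·21.5 = 135.088484
per-turn = √(135.088484² + 13²) = √(18248.8985 + 169) = √18417.8985 = 135.712559
L = 1.25 × 135.712559 = 169.640698
V = π·1.75² × L = 9.621128 × 169.640698 = 1632.134786

L=169.641 V=1632.135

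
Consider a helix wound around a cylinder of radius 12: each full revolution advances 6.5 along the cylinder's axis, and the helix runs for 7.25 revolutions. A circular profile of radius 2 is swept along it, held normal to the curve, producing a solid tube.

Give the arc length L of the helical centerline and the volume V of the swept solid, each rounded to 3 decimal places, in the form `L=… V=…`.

2πR = 2π·12 = 75.398224
per-turn = √(75.398224² + 6.5²) = √(5684.8921 + 42.25) = √5727.1421 = 75.677884
L = 7.25 × 75.677884 = 548.664659
V = π·2² × L = 12.566371 × 548.664659 = 6894.723453

L=548.665 V=6894.723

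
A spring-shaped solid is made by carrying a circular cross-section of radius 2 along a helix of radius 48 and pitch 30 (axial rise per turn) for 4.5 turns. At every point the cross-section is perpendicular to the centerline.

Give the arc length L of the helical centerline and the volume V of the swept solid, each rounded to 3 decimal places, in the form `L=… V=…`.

2πR = 2π·48 = 301.592895
per-turn = √(301.592895² + 30²) = √(90958.2742 + 900) = √91858.2742 = 303.081300
L = 4.5 × 303.081300 = 1363.865848
V = π·2² × L = 12.566371 × 1363.865848 = 17138.843716

L=1363.866 V=17138.844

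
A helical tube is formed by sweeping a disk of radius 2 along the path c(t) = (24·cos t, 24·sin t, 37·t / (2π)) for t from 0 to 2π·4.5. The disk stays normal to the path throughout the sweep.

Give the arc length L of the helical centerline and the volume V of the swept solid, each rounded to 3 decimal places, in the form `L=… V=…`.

L=698.712 V=8780.274

2πR = 2π·24 = 150.796447
per-turn = √(150.796447² + 37²) = √(22739.5685 + 1369) = √24108.5685 = 155.269342
L = 4.5 × 155.269342 = 698.712039
V = π·2² × L = 12.566371 × 698.712039 = 8780.274430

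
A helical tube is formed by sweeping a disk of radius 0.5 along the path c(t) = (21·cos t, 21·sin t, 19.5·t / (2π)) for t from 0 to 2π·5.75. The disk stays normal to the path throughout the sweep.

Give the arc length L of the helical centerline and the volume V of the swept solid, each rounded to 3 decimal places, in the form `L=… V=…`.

2πR = 2π·21 = 131.946891
per-turn = √(131.946891² + 19.5²) = √(17409.9822 + 380.25) = √17790.2322 = 133.380029
L = 5.75 × 133.380029 = 766.935167
V = π·0.5² × L = 0.785398 × 766.935167 = 602.349472

L=766.935 V=602.349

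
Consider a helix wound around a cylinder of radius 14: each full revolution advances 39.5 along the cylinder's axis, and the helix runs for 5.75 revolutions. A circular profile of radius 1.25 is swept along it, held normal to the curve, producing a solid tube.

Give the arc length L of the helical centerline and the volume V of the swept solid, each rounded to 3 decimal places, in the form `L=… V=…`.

L=554.451 V=2721.654

2πR = 2π·14 = 87.964594
per-turn = √(87.964594² + 39.5²) = √(7737.7699 + 1560.25) = √9298.0199 = 96.426240
L = 5.75 × 96.426240 = 554.450883
V = π·1.25² × L = 4.908739 × 554.450883 = 2721.654406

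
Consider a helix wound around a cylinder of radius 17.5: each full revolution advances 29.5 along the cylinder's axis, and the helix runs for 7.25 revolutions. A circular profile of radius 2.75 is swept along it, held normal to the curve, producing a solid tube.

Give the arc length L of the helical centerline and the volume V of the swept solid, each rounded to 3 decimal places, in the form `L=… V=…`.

L=825.371 V=19609.404

2πR = 2π·17.5 = 109.955743
per-turn = √(109.955743² + 29.5²) = √(12090.2654 + 870.25) = √12960.5154 = 113.844259
L = 7.25 × 113.844259 = 825.370880
V = π·2.75² × L = 23.758294 × 825.370880 = 19609.404402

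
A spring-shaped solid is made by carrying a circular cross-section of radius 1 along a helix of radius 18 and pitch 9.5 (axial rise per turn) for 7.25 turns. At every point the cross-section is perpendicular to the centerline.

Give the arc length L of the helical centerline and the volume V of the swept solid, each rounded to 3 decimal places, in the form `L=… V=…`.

2πR = 2π·18 = 113.097336
per-turn = √(113.097336² + 9.5²) = √(12791.0073 + 90.25) = √12881.2573 = 113.495627
L = 7.25 × 113.495627 = 822.843294
V = π·1² × L = 3.141593 × 822.843294 = 2585.038449

L=822.843 V=2585.038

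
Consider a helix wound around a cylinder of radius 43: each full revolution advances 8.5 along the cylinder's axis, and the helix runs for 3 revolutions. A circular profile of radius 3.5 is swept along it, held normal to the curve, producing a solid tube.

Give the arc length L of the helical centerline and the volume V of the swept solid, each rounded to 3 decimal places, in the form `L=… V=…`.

L=810.932 V=31208.318

2πR = 2π·43 = 270.176968
per-turn = √(270.176968² + 8.5²) = √(72995.5942 + 72.25) = √73067.8442 = 270.310644
L = 3 × 270.310644 = 810.931931
V = π·3.5² × L = 38.484510 × 810.931931 = 31208.318028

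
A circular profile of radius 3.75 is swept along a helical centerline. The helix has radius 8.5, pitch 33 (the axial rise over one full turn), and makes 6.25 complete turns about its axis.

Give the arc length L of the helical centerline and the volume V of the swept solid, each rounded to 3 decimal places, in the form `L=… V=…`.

L=392.374 V=17334.569

2πR = 2π·8.5 = 53.407075
per-turn = √(53.407075² + 33²) = √(2852.3157 + 1089) = √3941.3157 = 62.779899
L = 6.25 × 62.779899 = 392.374366
V = π·3.75² × L = 44.178647 × 392.374366 = 17334.568505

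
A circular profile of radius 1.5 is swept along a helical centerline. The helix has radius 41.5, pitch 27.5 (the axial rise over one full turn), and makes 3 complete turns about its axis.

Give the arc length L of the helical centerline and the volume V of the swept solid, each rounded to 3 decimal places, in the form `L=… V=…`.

2πR = 2π·41.5 = 260.752190
per-turn = √(260.752190² + 27.5²) = √(67991.7047 + 756.25) = √68747.9547 = 262.198312
L = 3 × 262.198312 = 786.594935
V = π·1.5² × L = 7.068583 × 786.594935 = 5560.111959

L=786.595 V=5560.112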